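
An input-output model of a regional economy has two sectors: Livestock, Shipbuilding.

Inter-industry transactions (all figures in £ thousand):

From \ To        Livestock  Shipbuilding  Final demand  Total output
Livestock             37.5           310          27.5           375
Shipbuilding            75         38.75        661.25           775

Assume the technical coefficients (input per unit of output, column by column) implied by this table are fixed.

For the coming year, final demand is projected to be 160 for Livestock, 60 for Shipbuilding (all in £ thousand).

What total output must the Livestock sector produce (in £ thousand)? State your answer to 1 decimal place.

x_L = 227.1

Technical coefficients a_ij = z_ij / X_j:
  a_LL = 37.5/375 = 0.10, a_SL = 75/375 = 0.20
  a_LS = 310/775 = 0.40, a_SS = 38.75/775 = 0.05
I − A =
  [   0.90    -0.40]
  [  -0.20     0.95]
det(I−A) = (0.90)(0.95) − (-0.40)(-0.20) = 0.7750
adj(I−A) = [[0.95, 0.40], [0.20, 0.90]]
(I − A)⁻¹ = adj(I−A) / det(I−A) ≈
  [   1.2258     0.5161]
  [   0.2581     1.1613]
x = (I − A)⁻¹ d = adj(I−A)·d / det(I−A), with det(I−A) = 0.7750:
  x_L = (0.95·160 + 0.40·60) / 0.7750 = 176.00 / 0.7750 ≈ 227.1
  x_S = (0.20·160 + 0.90·60) / 0.7750 = 86.00 / 0.7750 ≈ 111.0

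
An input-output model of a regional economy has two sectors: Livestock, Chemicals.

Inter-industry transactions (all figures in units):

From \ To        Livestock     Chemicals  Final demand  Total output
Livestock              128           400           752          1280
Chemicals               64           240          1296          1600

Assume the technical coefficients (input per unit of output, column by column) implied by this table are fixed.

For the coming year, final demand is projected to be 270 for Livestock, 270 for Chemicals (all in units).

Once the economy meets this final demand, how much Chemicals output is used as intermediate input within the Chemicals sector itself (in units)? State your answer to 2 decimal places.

Technical coefficients a_ij = z_ij / X_j:
  a_11 = 128/1280 = 0.10, a_21 = 64/1280 = 0.05
  a_12 = 400/1600 = 0.25, a_22 = 240/1600 = 0.15
I − A =
  [   0.90    -0.25]
  [  -0.05     0.85]
det(I−A) = (0.90)(0.85) − (-0.25)(-0.05) = 0.7525
adj(I−A) = [[0.85, 0.25], [0.05, 0.90]]
(I − A)⁻¹ = adj(I−A) / det(I−A) ≈
  [   1.1296     0.3322]
  [   0.0664     1.1960]
First solve x = (I − A)⁻¹ d = adj(I−A)·d / det(I−A); in particular x_2 = (0.05·270 + 0.90·270) / 0.7525 = 256.50 / 0.7525 ≈ 340.8638.
Intermediate flow from 2 to 2: z_22 = a_22 · x_2 = 0.15 × 256.50 / 0.7525 = 38.475 / 0.7525 ≈ 51.13.

z_22 = 51.13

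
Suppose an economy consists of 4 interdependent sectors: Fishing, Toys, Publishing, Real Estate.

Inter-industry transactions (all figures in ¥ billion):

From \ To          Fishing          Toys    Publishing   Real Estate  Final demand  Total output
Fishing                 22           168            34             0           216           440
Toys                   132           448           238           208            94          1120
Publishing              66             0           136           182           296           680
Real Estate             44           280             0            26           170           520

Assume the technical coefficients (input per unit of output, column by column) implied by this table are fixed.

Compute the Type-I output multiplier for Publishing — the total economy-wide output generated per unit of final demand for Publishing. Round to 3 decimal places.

Technical coefficients a_ij = z_ij / X_j:
  a_FF = 22/440 = 0.05, a_TF = 132/440 = 0.30, a_PF = 66/440 = 0.15, a_RF = 44/440 = 0.10
  a_FT = 168/1120 = 0.15, a_TT = 448/1120 = 0.40, a_PT = 0/1120 = 0.00, a_RT = 280/1120 = 0.25
  a_FP = 34/680 = 0.05, a_TP = 238/680 = 0.35, a_PP = 136/680 = 0.20, a_RP = 0/680 = 0.00
  a_FR = 0/520 = 0.00, a_TR = 208/520 = 0.40, a_PR = 182/520 = 0.35, a_RR = 26/520 = 0.05
I − A =
  [   0.95    -0.15    -0.05     0.00]
  [  -0.30     0.60    -0.35    -0.40]
  [  -0.15     0.00     0.80    -0.35]
  [  -0.10    -0.25     0.00     0.95]
Compute the cofactors C_ij = (−1)^(i+j)·(3×3 minor ij) of I−A; the adjugate is their transpose:
adj(I−A) = Cᵀ =
  [ 0.345375   0.118375   0.073375   0.076875]
  [ 0.322125   0.713125   0.332125   0.422625]
  [ 0.117750   0.109750   0.397750   0.192750]
  [ 0.121125   0.200125   0.095125   0.407625]
det(I−A) = Σ_j (I−A)_1j·C_1j = (0.95)(0.345375) + (-0.15)(0.322125) + (-0.05)(0.117750) + (0.00)(0.121125) = 0.2739
(I − A)⁻¹ = adj(I−A) / det(I−A) ≈
  [   1.2610     0.4322     0.2679     0.2807]
  [   1.1761     2.6036     1.2126     1.5430]
  [   0.4299     0.4007     1.4522     0.7037]
  [   0.4422     0.7306     0.3473     1.4882]
The output multiplier for sector j is the column-j sum of the Leontief inverse (I − A)⁻¹ = adj(I−A) / det(I−A).
Column P of adj(I−A): (0.073375, 0.332125, 0.397750, 0.095125); det(I−A) = 0.2739.
m_P = (0.073375 + 0.332125 + 0.397750 + 0.095125) / 0.2739 = 0.898375 / 0.2739 ≈ 3.280.

m_P = 3.280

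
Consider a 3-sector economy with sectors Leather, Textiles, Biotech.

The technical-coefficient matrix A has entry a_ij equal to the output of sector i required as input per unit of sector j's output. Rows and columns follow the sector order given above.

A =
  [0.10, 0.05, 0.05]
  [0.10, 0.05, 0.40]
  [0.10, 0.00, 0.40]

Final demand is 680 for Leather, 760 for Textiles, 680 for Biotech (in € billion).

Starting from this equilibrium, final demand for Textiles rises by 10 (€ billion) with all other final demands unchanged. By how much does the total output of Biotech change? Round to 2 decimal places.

I − A =
  [   0.90    -0.05    -0.05]
  [  -0.10     0.95    -0.40]
  [  -0.10     0.00     0.60]
Cofactors of I−A, C_ij = (−1)^(i+j)·(minor ij) (rows/columns in the sector order above):
  C_11 = (0.95)(0.60) − (-0.40)(0.00) = 0.5700
  C_12 = −[(-0.10)(0.60) − (-0.40)(-0.10)] = 0.1000
  C_13 = (-0.10)(0.00) − (0.95)(-0.10) = 0.0950
  C_21 = −[(-0.05)(0.60) − (-0.05)(0.00)] = 0.0300
  C_22 = (0.90)(0.60) − (-0.05)(-0.10) = 0.5350
  C_23 = −[(0.90)(0.00) − (-0.05)(-0.10)] = 0.0050
  C_31 = (-0.05)(-0.40) − (-0.05)(0.95) = 0.0675
  C_32 = −[(0.90)(-0.40) − (-0.05)(-0.10)] = 0.3650
  C_33 = (0.90)(0.95) − (-0.05)(-0.10) = 0.8500
det(I−A) = Σ_j (I−A)_1j·C_1j = (0.90)(0.5700) + (-0.05)(0.1000) + (-0.05)(0.0950) = 0.50325
adj(I−A) = Cᵀ =
  [ 0.5700   0.0300   0.0675]
  [ 0.1000   0.5350   0.3650]
  [ 0.0950   0.0050   0.8500]
(I − A)⁻¹ = adj(I−A) / det(I−A) ≈
  [   1.1326     0.0596     0.1341]
  [   0.1987     1.0631     0.7253]
  [   0.1888     0.0099     1.6890]
Δx = (I − A)⁻¹ Δd with Δd having +10 in the Textiles component and 0 elsewhere.
So Δx_B = L_BT · (+10), where L_BT = adj(I−A)_BT / det(I−A) = 0.0050 / 0.50325.
Δx_B = 0.0050 × (+10) / 0.50325 = 0.05 / 0.50325 ≈ 0.10.

Δx_B = 0.10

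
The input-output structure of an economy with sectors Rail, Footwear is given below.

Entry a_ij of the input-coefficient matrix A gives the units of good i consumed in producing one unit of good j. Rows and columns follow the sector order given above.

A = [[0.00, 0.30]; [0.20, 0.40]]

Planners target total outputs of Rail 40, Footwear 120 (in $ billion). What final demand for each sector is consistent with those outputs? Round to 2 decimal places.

d_1 = 4.00, d_2 = 64.00

I − A =
  [   1.00    -0.30]
  [  -0.20     0.60]
d = (I − A) x:
  d_1 = (+1.00)·40 + (-0.30)·120 = 4.00
  d_2 = (-0.20)·40 + (+0.60)·120 = 64.00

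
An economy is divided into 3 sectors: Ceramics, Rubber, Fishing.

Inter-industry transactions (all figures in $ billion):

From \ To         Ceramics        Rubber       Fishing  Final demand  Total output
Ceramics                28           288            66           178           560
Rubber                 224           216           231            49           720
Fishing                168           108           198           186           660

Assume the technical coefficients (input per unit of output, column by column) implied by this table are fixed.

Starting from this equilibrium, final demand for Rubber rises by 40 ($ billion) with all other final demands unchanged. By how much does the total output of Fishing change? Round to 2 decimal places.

Δx_F = 44.75

Technical coefficients a_ij = z_ij / X_j:
  a_CC = 28/560 = 0.05, a_RC = 224/560 = 0.40, a_FC = 168/560 = 0.30
  a_CR = 288/720 = 0.40, a_RR = 216/720 = 0.30, a_FR = 108/720 = 0.15
  a_CF = 66/660 = 0.10, a_RF = 231/660 = 0.35, a_FF = 198/660 = 0.30
I − A =
  [   0.95    -0.40    -0.10]
  [  -0.40     0.70    -0.35]
  [  -0.30    -0.15     0.70]
Cofactors of I−A, C_ij = (−1)^(i+j)·(minor ij) (rows/columns in the sector order above):
  C_11 = (0.70)(0.70) − (-0.35)(-0.15) = 0.4375
  C_12 = −[(-0.40)(0.70) − (-0.35)(-0.30)] = 0.3850
  C_13 = (-0.40)(-0.15) − (0.70)(-0.30) = 0.2700
  C_21 = −[(-0.40)(0.70) − (-0.10)(-0.15)] = 0.2950
  C_22 = (0.95)(0.70) − (-0.10)(-0.30) = 0.6350
  C_23 = −[(0.95)(-0.15) − (-0.40)(-0.30)] = 0.2625
  C_31 = (-0.40)(-0.35) − (-0.10)(0.70) = 0.2100
  C_32 = −[(0.95)(-0.35) − (-0.10)(-0.40)] = 0.3725
  C_33 = (0.95)(0.70) − (-0.40)(-0.40) = 0.5050
det(I−A) = Σ_j (I−A)_1j·C_1j = (0.95)(0.4375) + (-0.40)(0.3850) + (-0.10)(0.2700) = 0.234625
adj(I−A) = Cᵀ =
  [ 0.4375   0.2950   0.2100]
  [ 0.3850   0.6350   0.3725]
  [ 0.2700   0.2625   0.5050]
(I − A)⁻¹ = adj(I−A) / det(I−A) ≈
  [   1.8647     1.2573     0.8950]
  [   1.6409     2.7064     1.5876]
  [   1.1508     1.1188     2.1524]
Δx = (I − A)⁻¹ Δd with Δd having +40 in the Rubber component and 0 elsewhere.
So Δx_F = L_FR · (+40), where L_FR = adj(I−A)_FR / det(I−A) = 0.2625 / 0.234625.
Δx_F = 0.2625 × (+40) / 0.234625 = 10.50 / 0.234625 ≈ 44.75.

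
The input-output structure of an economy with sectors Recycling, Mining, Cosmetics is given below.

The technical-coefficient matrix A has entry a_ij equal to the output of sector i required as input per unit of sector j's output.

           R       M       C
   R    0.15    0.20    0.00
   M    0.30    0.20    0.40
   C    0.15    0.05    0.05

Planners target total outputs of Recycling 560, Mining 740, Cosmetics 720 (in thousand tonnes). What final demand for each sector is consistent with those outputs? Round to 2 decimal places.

I − A =
  [   0.85    -0.20     0.00]
  [  -0.30     0.80    -0.40]
  [  -0.15    -0.05     0.95]
d = (I − A) x:
  d_R = (+0.85)·560 + (-0.20)·740 + (+0.00)·720 = 328.00
  d_M = (-0.30)·560 + (+0.80)·740 + (-0.40)·720 = 136.00
  d_C = (-0.15)·560 + (-0.05)·740 + (+0.95)·720 = 563.00

d_R = 328.00, d_M = 136.00, d_C = 563.00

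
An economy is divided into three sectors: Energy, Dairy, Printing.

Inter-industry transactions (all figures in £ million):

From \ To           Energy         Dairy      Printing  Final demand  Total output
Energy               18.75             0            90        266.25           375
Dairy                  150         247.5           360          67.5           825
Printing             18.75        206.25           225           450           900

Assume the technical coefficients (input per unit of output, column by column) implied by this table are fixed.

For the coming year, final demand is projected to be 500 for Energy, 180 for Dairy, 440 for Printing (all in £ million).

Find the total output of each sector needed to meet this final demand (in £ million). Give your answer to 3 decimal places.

Technical coefficients a_ij = z_ij / X_j:
  a_11 = 18.75/375 = 0.05, a_21 = 150/375 = 0.40, a_31 = 18.75/375 = 0.05
  a_12 = 0/825 = 0.00, a_22 = 247.5/825 = 0.30, a_32 = 206.25/825 = 0.25
  a_13 = 90/900 = 0.10, a_23 = 360/900 = 0.40, a_33 = 225/900 = 0.25
I − A =
  [   0.95     0.00    -0.10]
  [  -0.40     0.70    -0.40]
  [  -0.05    -0.25     0.75]
Cofactors of I−A, C_ij = (−1)^(i+j)·(minor ij) (rows/columns in the sector order above):
  C_11 = (0.70)(0.75) − (-0.40)(-0.25) = 0.4250
  C_12 = −[(-0.40)(0.75) − (-0.40)(-0.05)] = 0.3200
  C_13 = (-0.40)(-0.25) − (0.70)(-0.05) = 0.1350
  C_21 = −[(0.00)(0.75) − (-0.10)(-0.25)] = 0.0250
  C_22 = (0.95)(0.75) − (-0.10)(-0.05) = 0.7075
  C_23 = −[(0.95)(-0.25) − (0.00)(-0.05)] = 0.2375
  C_31 = (0.00)(-0.40) − (-0.10)(0.70) = 0.0700
  C_32 = −[(0.95)(-0.40) − (-0.10)(-0.40)] = 0.4200
  C_33 = (0.95)(0.70) − (0.00)(-0.40) = 0.6650
det(I−A) = Σ_j (I−A)_1j·C_1j = (0.95)(0.4250) + (0.00)(0.3200) + (-0.10)(0.1350) = 0.39025
adj(I−A) = Cᵀ =
  [ 0.4250   0.0250   0.0700]
  [ 0.3200   0.7075   0.4200]
  [ 0.1350   0.2375   0.6650]
(I − A)⁻¹ = adj(I−A) / det(I−A) ≈
  [   1.0890     0.0641     0.1794]
  [   0.8200     1.8129     1.0762]
  [   0.3459     0.6086     1.7040]
x = (I − A)⁻¹ d = adj(I−A)·d / det(I−A), with det(I−A) = 0.39025:
  x_1 = (0.4250·500 + 0.0250·180 + 0.0700·440) / 0.39025 = 247.80 / 0.39025 ≈ 634.978
  x_2 = (0.3200·500 + 0.7075·180 + 0.4200·440) / 0.39025 = 472.15 / 0.39025 ≈ 1209.865
  x_3 = (0.1350·500 + 0.2375·180 + 0.6650·440) / 0.39025 = 402.85 / 0.39025 ≈ 1032.287

x_1 = 634.978, x_2 = 1209.865, x_3 = 1032.287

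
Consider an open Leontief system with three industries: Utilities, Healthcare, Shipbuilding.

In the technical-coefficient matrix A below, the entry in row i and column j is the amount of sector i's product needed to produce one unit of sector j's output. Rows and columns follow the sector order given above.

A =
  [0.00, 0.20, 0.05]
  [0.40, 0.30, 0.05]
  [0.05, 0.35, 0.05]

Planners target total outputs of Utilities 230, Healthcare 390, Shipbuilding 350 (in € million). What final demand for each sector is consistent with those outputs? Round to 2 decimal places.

d_1 = 134.50, d_2 = 163.50, d_3 = 184.50

I − A =
  [   1.00    -0.20    -0.05]
  [  -0.40     0.70    -0.05]
  [  -0.05    -0.35     0.95]
d = (I − A) x:
  d_1 = (+1.00)·230 + (-0.20)·390 + (-0.05)·350 = 134.50
  d_2 = (-0.40)·230 + (+0.70)·390 + (-0.05)·350 = 163.50
  d_3 = (-0.05)·230 + (-0.35)·390 + (+0.95)·350 = 184.50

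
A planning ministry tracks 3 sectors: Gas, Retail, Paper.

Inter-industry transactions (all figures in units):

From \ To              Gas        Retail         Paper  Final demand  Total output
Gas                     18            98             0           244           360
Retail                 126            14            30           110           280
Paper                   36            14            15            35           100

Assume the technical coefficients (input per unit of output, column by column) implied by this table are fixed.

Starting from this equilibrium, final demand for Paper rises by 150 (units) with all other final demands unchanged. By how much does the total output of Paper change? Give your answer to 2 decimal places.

Δx_P = 183.31

Technical coefficients a_ij = z_ij / X_j:
  a_GG = 18/360 = 0.05, a_RG = 126/360 = 0.35, a_PG = 36/360 = 0.10
  a_GR = 98/280 = 0.35, a_RR = 14/280 = 0.05, a_PR = 14/280 = 0.05
  a_GP = 0/100 = 0.00, a_RP = 30/100 = 0.30, a_PP = 15/100 = 0.15
I − A =
  [   0.95    -0.35     0.00]
  [  -0.35     0.95    -0.30]
  [  -0.10    -0.05     0.85]
Cofactors of I−A, C_ij = (−1)^(i+j)·(minor ij) (rows/columns in the sector order above):
  C_11 = (0.95)(0.85) − (-0.30)(-0.05) = 0.7925
  C_12 = −[(-0.35)(0.85) − (-0.30)(-0.10)] = 0.3275
  C_13 = (-0.35)(-0.05) − (0.95)(-0.10) = 0.1125
  C_21 = −[(-0.35)(0.85) − (0.00)(-0.05)] = 0.2975
  C_22 = (0.95)(0.85) − (0.00)(-0.10) = 0.8075
  C_23 = −[(0.95)(-0.05) − (-0.35)(-0.10)] = 0.0825
  C_31 = (-0.35)(-0.30) − (0.00)(0.95) = 0.1050
  C_32 = −[(0.95)(-0.30) − (0.00)(-0.35)] = 0.2850
  C_33 = (0.95)(0.95) − (-0.35)(-0.35) = 0.7800
det(I−A) = Σ_j (I−A)_1j·C_1j = (0.95)(0.7925) + (-0.35)(0.3275) + (0.00)(0.1125) = 0.63825
adj(I−A) = Cᵀ =
  [ 0.7925   0.2975   0.1050]
  [ 0.3275   0.8075   0.2850]
  [ 0.1125   0.0825   0.7800]
(I − A)⁻¹ = adj(I−A) / det(I−A) ≈
  [   1.2417     0.4661     0.1645]
  [   0.5131     1.2652     0.4465]
  [   0.1763     0.1293     1.2221]
Δx = (I − A)⁻¹ Δd with Δd having +150 in the Paper component and 0 elsewhere.
So Δx_P = L_PP · (+150), where L_PP = adj(I−A)_PP / det(I−A) = 0.7800 / 0.63825.
Δx_P = 0.7800 × (+150) / 0.63825 = 117.00 / 0.63825 ≈ 183.31.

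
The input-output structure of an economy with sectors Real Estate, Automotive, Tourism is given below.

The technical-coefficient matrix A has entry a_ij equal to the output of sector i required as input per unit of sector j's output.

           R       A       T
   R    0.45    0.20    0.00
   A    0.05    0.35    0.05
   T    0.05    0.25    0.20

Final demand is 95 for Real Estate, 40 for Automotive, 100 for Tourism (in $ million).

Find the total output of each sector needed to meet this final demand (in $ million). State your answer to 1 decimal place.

x_R = 205.5, x_A = 90.1, x_T = 166.0

I − A =
  [   0.55    -0.20     0.00]
  [  -0.05     0.65    -0.05]
  [  -0.05    -0.25     0.80]
Cofactors of I−A, C_ij = (−1)^(i+j)·(minor ij) (rows/columns in the sector order above):
  C_11 = (0.65)(0.80) − (-0.05)(-0.25) = 0.5075
  C_12 = −[(-0.05)(0.80) − (-0.05)(-0.05)] = 0.0425
  C_13 = (-0.05)(-0.25) − (0.65)(-0.05) = 0.0450
  C_21 = −[(-0.20)(0.80) − (0.00)(-0.25)] = 0.1600
  C_22 = (0.55)(0.80) − (0.00)(-0.05) = 0.4400
  C_23 = −[(0.55)(-0.25) − (-0.20)(-0.05)] = 0.1475
  C_31 = (-0.20)(-0.05) − (0.00)(0.65) = 0.0100
  C_32 = −[(0.55)(-0.05) − (0.00)(-0.05)] = 0.0275
  C_33 = (0.55)(0.65) − (-0.20)(-0.05) = 0.3475
det(I−A) = Σ_j (I−A)_1j·C_1j = (0.55)(0.5075) + (-0.20)(0.0425) + (0.00)(0.0450) = 0.270625
adj(I−A) = Cᵀ =
  [ 0.5075   0.1600   0.0100]
  [ 0.0425   0.4400   0.0275]
  [ 0.0450   0.1475   0.3475]
(I − A)⁻¹ = adj(I−A) / det(I−A) ≈
  [   1.8753     0.5912     0.0370]
  [   0.1570     1.6259     0.1016]
  [   0.1663     0.5450     1.2841]
x = (I − A)⁻¹ d = adj(I−A)·d / det(I−A), with det(I−A) = 0.270625:
  x_R = (0.5075·95 + 0.1600·40 + 0.0100·100) / 0.270625 = 55.6125 / 0.270625 ≈ 205.5
  x_A = (0.0425·95 + 0.4400·40 + 0.0275·100) / 0.270625 = 24.3875 / 0.270625 ≈ 90.1
  x_T = (0.0450·95 + 0.1475·40 + 0.3475·100) / 0.270625 = 44.925 / 0.270625 ≈ 166.0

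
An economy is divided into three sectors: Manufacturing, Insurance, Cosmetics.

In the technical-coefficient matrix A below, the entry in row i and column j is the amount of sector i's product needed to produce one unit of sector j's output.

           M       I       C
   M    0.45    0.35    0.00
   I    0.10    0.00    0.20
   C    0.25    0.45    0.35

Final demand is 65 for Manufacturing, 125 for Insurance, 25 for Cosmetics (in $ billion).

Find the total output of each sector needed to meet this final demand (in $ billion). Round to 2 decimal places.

I − A =
  [   0.55    -0.35     0.00]
  [  -0.10     1.00    -0.20]
  [  -0.25    -0.45     0.65]
Cofactors of I−A, C_ij = (−1)^(i+j)·(minor ij) (rows/columns in the sector order above):
  C_11 = (1.00)(0.65) − (-0.20)(-0.45) = 0.5600
  C_12 = −[(-0.10)(0.65) − (-0.20)(-0.25)] = 0.1150
  C_13 = (-0.10)(-0.45) − (1.00)(-0.25) = 0.2950
  C_21 = −[(-0.35)(0.65) − (0.00)(-0.45)] = 0.2275
  C_22 = (0.55)(0.65) − (0.00)(-0.25) = 0.3575
  C_23 = −[(0.55)(-0.45) − (-0.35)(-0.25)] = 0.3350
  C_31 = (-0.35)(-0.20) − (0.00)(1.00) = 0.0700
  C_32 = −[(0.55)(-0.20) − (0.00)(-0.10)] = 0.1100
  C_33 = (0.55)(1.00) − (-0.35)(-0.10) = 0.5150
det(I−A) = Σ_j (I−A)_1j·C_1j = (0.55)(0.5600) + (-0.35)(0.1150) + (0.00)(0.2950) = 0.26775
adj(I−A) = Cᵀ =
  [ 0.5600   0.2275   0.0700]
  [ 0.1150   0.3575   0.1100]
  [ 0.2950   0.3350   0.5150]
(I − A)⁻¹ = adj(I−A) / det(I−A) ≈
  [   2.0915     0.8497     0.2614]
  [   0.4295     1.3352     0.4108]
  [   1.1018     1.2512     1.9234]
x = (I − A)⁻¹ d = adj(I−A)·d / det(I−A), with det(I−A) = 0.26775:
  x_M = (0.5600·65 + 0.2275·125 + 0.0700·25) / 0.26775 = 66.5875 / 0.26775 ≈ 248.69
  x_I = (0.1150·65 + 0.3575·125 + 0.1100·25) / 0.26775 = 54.9125 / 0.26775 ≈ 205.09
  x_C = (0.2950·65 + 0.3350·125 + 0.5150·25) / 0.26775 = 73.925 / 0.26775 ≈ 276.10

x_M = 248.69, x_I = 205.09, x_C = 276.10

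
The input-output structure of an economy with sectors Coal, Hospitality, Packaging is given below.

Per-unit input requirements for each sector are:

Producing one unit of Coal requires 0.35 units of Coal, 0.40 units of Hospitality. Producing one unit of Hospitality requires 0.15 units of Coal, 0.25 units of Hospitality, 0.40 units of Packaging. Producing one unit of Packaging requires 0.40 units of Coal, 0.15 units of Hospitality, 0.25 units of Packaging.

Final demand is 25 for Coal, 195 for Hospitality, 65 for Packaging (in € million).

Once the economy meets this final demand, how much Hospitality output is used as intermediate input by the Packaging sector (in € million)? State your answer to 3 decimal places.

z_23 = 56.855

I − A =
  [   0.65    -0.15    -0.40]
  [  -0.40     0.75    -0.15]
  [   0.00    -0.40     0.75]
Cofactors of I−A, C_ij = (−1)^(i+j)·(minor ij) (rows/columns in the sector order above):
  C_11 = (0.75)(0.75) − (-0.15)(-0.40) = 0.5025
  C_12 = −[(-0.40)(0.75) − (-0.15)(0.00)] = 0.3000
  C_13 = (-0.40)(-0.40) − (0.75)(0.00) = 0.1600
  C_21 = −[(-0.15)(0.75) − (-0.40)(-0.40)] = 0.2725
  C_22 = (0.65)(0.75) − (-0.40)(0.00) = 0.4875
  C_23 = −[(0.65)(-0.40) − (-0.15)(0.00)] = 0.2600
  C_31 = (-0.15)(-0.15) − (-0.40)(0.75) = 0.3225
  C_32 = −[(0.65)(-0.15) − (-0.40)(-0.40)] = 0.2575
  C_33 = (0.65)(0.75) − (-0.15)(-0.40) = 0.4275
det(I−A) = Σ_j (I−A)_1j·C_1j = (0.65)(0.5025) + (-0.15)(0.3000) + (-0.40)(0.1600) = 0.217625
adj(I−A) = Cᵀ =
  [ 0.5025   0.2725   0.3225]
  [ 0.3000   0.4875   0.2575]
  [ 0.1600   0.2600   0.4275]
(I − A)⁻¹ = adj(I−A) / det(I−A) ≈
  [   2.3090     1.2522     1.4819]
  [   1.3785     2.2401     1.1832]
  [   0.7352     1.1947     1.9644]
First solve x = (I − A)⁻¹ d = adj(I−A)·d / det(I−A); in particular x_3 = (0.1600·25 + 0.2600·195 + 0.4275·65) / 0.217625 = 82.4875 / 0.217625 ≈ 379.03504.
Intermediate flow from 2 to 3: z_23 = a_23 · x_3 = 0.15 × 82.4875 / 0.217625 = 12.373125 / 0.217625 ≈ 56.855.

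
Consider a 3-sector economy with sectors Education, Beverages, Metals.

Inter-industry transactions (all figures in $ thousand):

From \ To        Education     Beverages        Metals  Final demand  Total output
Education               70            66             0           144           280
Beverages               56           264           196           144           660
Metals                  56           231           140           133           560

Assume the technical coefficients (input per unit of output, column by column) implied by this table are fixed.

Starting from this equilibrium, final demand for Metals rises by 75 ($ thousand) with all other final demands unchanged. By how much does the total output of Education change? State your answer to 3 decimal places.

Technical coefficients a_ij = z_ij / X_j:
  a_11 = 70/280 = 0.25, a_21 = 56/280 = 0.20, a_31 = 56/280 = 0.20
  a_12 = 66/660 = 0.10, a_22 = 264/660 = 0.40, a_32 = 231/660 = 0.35
  a_13 = 0/560 = 0.00, a_23 = 196/560 = 0.35, a_33 = 140/560 = 0.25
I − A =
  [   0.75    -0.10     0.00]
  [  -0.20     0.60    -0.35]
  [  -0.20    -0.35     0.75]
Cofactors of I−A, C_ij = (−1)^(i+j)·(minor ij) (rows/columns in the sector order above):
  C_11 = (0.60)(0.75) − (-0.35)(-0.35) = 0.3275
  C_12 = −[(-0.20)(0.75) − (-0.35)(-0.20)] = 0.2200
  C_13 = (-0.20)(-0.35) − (0.60)(-0.20) = 0.1900
  C_21 = −[(-0.10)(0.75) − (0.00)(-0.35)] = 0.0750
  C_22 = (0.75)(0.75) − (0.00)(-0.20) = 0.5625
  C_23 = −[(0.75)(-0.35) − (-0.10)(-0.20)] = 0.2825
  C_31 = (-0.10)(-0.35) − (0.00)(0.60) = 0.0350
  C_32 = −[(0.75)(-0.35) − (0.00)(-0.20)] = 0.2625
  C_33 = (0.75)(0.60) − (-0.10)(-0.20) = 0.4300
det(I−A) = Σ_j (I−A)_1j·C_1j = (0.75)(0.3275) + (-0.10)(0.2200) + (0.00)(0.1900) = 0.223625
adj(I−A) = Cᵀ =
  [ 0.3275   0.0750   0.0350]
  [ 0.2200   0.5625   0.2625]
  [ 0.1900   0.2825   0.4300]
(I − A)⁻¹ = adj(I−A) / det(I−A) ≈
  [   1.4645     0.3354     0.1565]
  [   0.9838     2.5154     1.1738]
  [   0.8496     1.2633     1.9229]
Δx = (I − A)⁻¹ Δd with Δd having +75 in the Metals component and 0 elsewhere.
So Δx_1 = L_13 · (+75), where L_13 = adj(I−A)_13 / det(I−A) = 0.0350 / 0.223625.
Δx_1 = 0.0350 × (+75) / 0.223625 = 2.625 / 0.223625 ≈ 11.738.

Δx_1 = 11.738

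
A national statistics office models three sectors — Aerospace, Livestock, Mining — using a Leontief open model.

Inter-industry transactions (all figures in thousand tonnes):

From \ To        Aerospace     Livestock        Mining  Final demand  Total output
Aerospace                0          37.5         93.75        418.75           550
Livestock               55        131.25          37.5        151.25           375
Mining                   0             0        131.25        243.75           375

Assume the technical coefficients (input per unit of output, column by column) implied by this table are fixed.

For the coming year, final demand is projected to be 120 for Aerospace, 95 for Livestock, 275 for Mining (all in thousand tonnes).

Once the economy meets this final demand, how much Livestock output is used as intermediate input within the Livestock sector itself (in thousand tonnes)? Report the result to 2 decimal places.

z_22 = 87.44

Technical coefficients a_ij = z_ij / X_j:
  a_11 = 0/550 = 0.00, a_21 = 55/550 = 0.10, a_31 = 0/550 = 0.00
  a_12 = 37.5/375 = 0.10, a_22 = 131.25/375 = 0.35, a_32 = 0/375 = 0.00
  a_13 = 93.75/375 = 0.25, a_23 = 37.5/375 = 0.10, a_33 = 131.25/375 = 0.35
I − A =
  [   1.00    -0.10    -0.25]
  [  -0.10     0.65    -0.10]
  [   0.00     0.00     0.65]
Cofactors of I−A, C_ij = (−1)^(i+j)·(minor ij) (rows/columns in the sector order above):
  C_11 = (0.65)(0.65) − (-0.10)(0.00) = 0.4225
  C_12 = −[(-0.10)(0.65) − (-0.10)(0.00)] = 0.0650
  C_13 = (-0.10)(0.00) − (0.65)(0.00) = 0.0000
  C_21 = −[(-0.10)(0.65) − (-0.25)(0.00)] = 0.0650
  C_22 = (1.00)(0.65) − (-0.25)(0.00) = 0.6500
  C_23 = −[(1.00)(0.00) − (-0.10)(0.00)] = 0.0000
  C_31 = (-0.10)(-0.10) − (-0.25)(0.65) = 0.1725
  C_32 = −[(1.00)(-0.10) − (-0.25)(-0.10)] = 0.1250
  C_33 = (1.00)(0.65) − (-0.10)(-0.10) = 0.6400
det(I−A) = Σ_j (I−A)_1j·C_1j = (1.00)(0.4225) + (-0.10)(0.0650) + (-0.25)(0.0000) = 0.4160
adj(I−A) = Cᵀ =
  [ 0.4225   0.0650   0.1725]
  [ 0.0650   0.6500   0.1250]
  [ 0.0000   0.0000   0.6400]
(I − A)⁻¹ = adj(I−A) / det(I−A) ≈
  [   1.0156     0.1563     0.4147]
  [   0.1563     1.5625     0.3005]
  [   0.0000     0.0000     1.5385]
First solve x = (I − A)⁻¹ d = adj(I−A)·d / det(I−A); in particular x_2 = (0.0650·120 + 0.6500·95 + 0.1250·275) / 0.4160 = 103.925 / 0.4160 ≈ 249.8197.
Intermediate flow from 2 to 2: z_22 = a_22 · x_2 = 0.35 × 103.925 / 0.4160 = 36.37375 / 0.4160 ≈ 87.44.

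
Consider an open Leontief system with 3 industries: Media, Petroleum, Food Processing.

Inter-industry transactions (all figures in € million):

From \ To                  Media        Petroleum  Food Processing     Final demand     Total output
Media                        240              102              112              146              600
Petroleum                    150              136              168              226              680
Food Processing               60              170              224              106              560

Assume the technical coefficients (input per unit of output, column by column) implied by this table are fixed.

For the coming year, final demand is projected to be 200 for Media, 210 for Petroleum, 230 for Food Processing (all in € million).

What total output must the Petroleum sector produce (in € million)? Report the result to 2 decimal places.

Technical coefficients a_ij = z_ij / X_j:
  a_MM = 240/600 = 0.40, a_PM = 150/600 = 0.25, a_FM = 60/600 = 0.10
  a_MP = 102/680 = 0.15, a_PP = 136/680 = 0.20, a_FP = 170/680 = 0.25
  a_MF = 112/560 = 0.20, a_PF = 168/560 = 0.30, a_FF = 224/560 = 0.40
I − A =
  [   0.60    -0.15    -0.20]
  [  -0.25     0.80    -0.30]
  [  -0.10    -0.25     0.60]
Cofactors of I−A, C_ij = (−1)^(i+j)·(minor ij) (rows/columns in the sector order above):
  C_11 = (0.80)(0.60) − (-0.30)(-0.25) = 0.4050
  C_12 = −[(-0.25)(0.60) − (-0.30)(-0.10)] = 0.1800
  C_13 = (-0.25)(-0.25) − (0.80)(-0.10) = 0.1425
  C_21 = −[(-0.15)(0.60) − (-0.20)(-0.25)] = 0.1400
  C_22 = (0.60)(0.60) − (-0.20)(-0.10) = 0.3400
  C_23 = −[(0.60)(-0.25) − (-0.15)(-0.10)] = 0.1650
  C_31 = (-0.15)(-0.30) − (-0.20)(0.80) = 0.2050
  C_32 = −[(0.60)(-0.30) − (-0.20)(-0.25)] = 0.2300
  C_33 = (0.60)(0.80) − (-0.15)(-0.25) = 0.4425
det(I−A) = Σ_j (I−A)_1j·C_1j = (0.60)(0.4050) + (-0.15)(0.1800) + (-0.20)(0.1425) = 0.1875
adj(I−A) = Cᵀ =
  [ 0.4050   0.1400   0.2050]
  [ 0.1800   0.3400   0.2300]
  [ 0.1425   0.1650   0.4425]
(I − A)⁻¹ = adj(I−A) / det(I−A) ≈
  [   2.1600     0.7467     1.0933]
  [   0.9600     1.8133     1.2267]
  [   0.7600     0.8800     2.3600]
x = (I − A)⁻¹ d = adj(I−A)·d / det(I−A), with det(I−A) = 0.1875:
  x_M = (0.4050·200 + 0.1400·210 + 0.2050·230) / 0.1875 = 157.55 / 0.1875 ≈ 840.27
  x_P = (0.1800·200 + 0.3400·210 + 0.2300·230) / 0.1875 = 160.30 / 0.1875 ≈ 854.93
  x_F = (0.1425·200 + 0.1650·210 + 0.4425·230) / 0.1875 = 164.925 / 0.1875 = 879.60

x_P = 854.93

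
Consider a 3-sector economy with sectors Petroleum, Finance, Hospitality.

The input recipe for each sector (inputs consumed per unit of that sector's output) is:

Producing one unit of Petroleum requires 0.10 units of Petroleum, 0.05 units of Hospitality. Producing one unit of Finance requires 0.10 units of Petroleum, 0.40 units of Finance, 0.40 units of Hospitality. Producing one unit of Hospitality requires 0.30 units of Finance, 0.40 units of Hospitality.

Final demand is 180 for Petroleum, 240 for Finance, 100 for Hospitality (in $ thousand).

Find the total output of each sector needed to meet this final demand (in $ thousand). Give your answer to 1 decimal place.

x_P = 282.5, x_F = 742.7, x_H = 685.3

I − A =
  [   0.90    -0.10     0.00]
  [   0.00     0.60    -0.30]
  [  -0.05    -0.40     0.60]
Cofactors of I−A, C_ij = (−1)^(i+j)·(minor ij) (rows/columns in the sector order above):
  C_11 = (0.60)(0.60) − (-0.30)(-0.40) = 0.2400
  C_12 = −[(0.00)(0.60) − (-0.30)(-0.05)] = 0.0150
  C_13 = (0.00)(-0.40) − (0.60)(-0.05) = 0.0300
  C_21 = −[(-0.10)(0.60) − (0.00)(-0.40)] = 0.0600
  C_22 = (0.90)(0.60) − (0.00)(-0.05) = 0.5400
  C_23 = −[(0.90)(-0.40) − (-0.10)(-0.05)] = 0.3650
  C_31 = (-0.10)(-0.30) − (0.00)(0.60) = 0.0300
  C_32 = −[(0.90)(-0.30) − (0.00)(0.00)] = 0.2700
  C_33 = (0.90)(0.60) − (-0.10)(0.00) = 0.5400
det(I−A) = Σ_j (I−A)_1j·C_1j = (0.90)(0.2400) + (-0.10)(0.0150) + (0.00)(0.0300) = 0.2145
adj(I−A) = Cᵀ =
  [ 0.2400   0.0600   0.0300]
  [ 0.0150   0.5400   0.2700]
  [ 0.0300   0.3650   0.5400]
(I − A)⁻¹ = adj(I−A) / det(I−A) ≈
  [   1.1189     0.2797     0.1399]
  [   0.0699     2.5175     1.2587]
  [   0.1399     1.7016     2.5175]
x = (I − A)⁻¹ d = adj(I−A)·d / det(I−A), with det(I−A) = 0.2145:
  x_P = (0.2400·180 + 0.0600·240 + 0.0300·100) / 0.2145 = 60.60 / 0.2145 ≈ 282.5
  x_F = (0.0150·180 + 0.5400·240 + 0.2700·100) / 0.2145 = 159.30 / 0.2145 ≈ 742.7
  x_H = (0.0300·180 + 0.3650·240 + 0.5400·100) / 0.2145 = 147.00 / 0.2145 ≈ 685.3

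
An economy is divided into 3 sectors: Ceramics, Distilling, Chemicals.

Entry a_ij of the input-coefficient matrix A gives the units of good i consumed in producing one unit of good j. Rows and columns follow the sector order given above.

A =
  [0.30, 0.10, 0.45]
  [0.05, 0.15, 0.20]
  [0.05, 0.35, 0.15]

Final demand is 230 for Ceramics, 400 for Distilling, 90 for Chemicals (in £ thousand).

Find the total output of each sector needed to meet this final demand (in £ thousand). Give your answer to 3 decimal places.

x_1 = 667.373, x_2 = 602.356, x_3 = 393.168

I − A =
  [   0.70    -0.10    -0.45]
  [  -0.05     0.85    -0.20]
  [  -0.05    -0.35     0.85]
Cofactors of I−A, C_ij = (−1)^(i+j)·(minor ij) (rows/columns in the sector order above):
  C_11 = (0.85)(0.85) − (-0.20)(-0.35) = 0.6525
  C_12 = −[(-0.05)(0.85) − (-0.20)(-0.05)] = 0.0525
  C_13 = (-0.05)(-0.35) − (0.85)(-0.05) = 0.0600
  C_21 = −[(-0.10)(0.85) − (-0.45)(-0.35)] = 0.2425
  C_22 = (0.70)(0.85) − (-0.45)(-0.05) = 0.5725
  C_23 = −[(0.70)(-0.35) − (-0.10)(-0.05)] = 0.2500
  C_31 = (-0.10)(-0.20) − (-0.45)(0.85) = 0.4025
  C_32 = −[(0.70)(-0.20) − (-0.45)(-0.05)] = 0.1625
  C_33 = (0.70)(0.85) − (-0.10)(-0.05) = 0.5900
det(I−A) = Σ_j (I−A)_1j·C_1j = (0.70)(0.6525) + (-0.10)(0.0525) + (-0.45)(0.0600) = 0.4245
adj(I−A) = Cᵀ =
  [ 0.6525   0.2425   0.4025]
  [ 0.0525   0.5725   0.1625]
  [ 0.0600   0.2500   0.5900]
(I − A)⁻¹ = adj(I−A) / det(I−A) ≈
  [   1.5371     0.5713     0.9482]
  [   0.1237     1.3486     0.3828]
  [   0.1413     0.5889     1.3899]
x = (I − A)⁻¹ d = adj(I−A)·d / det(I−A), with det(I−A) = 0.4245:
  x_1 = (0.6525·230 + 0.2425·400 + 0.4025·90) / 0.4245 = 283.30 / 0.4245 ≈ 667.373
  x_2 = (0.0525·230 + 0.5725·400 + 0.1625·90) / 0.4245 = 255.70 / 0.4245 ≈ 602.356
  x_3 = (0.0600·230 + 0.2500·400 + 0.5900·90) / 0.4245 = 166.90 / 0.4245 ≈ 393.168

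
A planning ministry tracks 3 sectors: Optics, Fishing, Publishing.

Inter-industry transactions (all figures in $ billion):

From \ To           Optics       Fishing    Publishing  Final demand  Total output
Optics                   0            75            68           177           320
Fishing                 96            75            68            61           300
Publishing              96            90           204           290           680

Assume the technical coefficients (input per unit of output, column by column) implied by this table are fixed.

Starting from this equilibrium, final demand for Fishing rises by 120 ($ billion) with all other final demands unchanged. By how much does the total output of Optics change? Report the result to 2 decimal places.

Δx_1 = 60.97

Technical coefficients a_ij = z_ij / X_j:
  a_11 = 0/320 = 0.00, a_21 = 96/320 = 0.30, a_31 = 96/320 = 0.30
  a_12 = 75/300 = 0.25, a_22 = 75/300 = 0.25, a_32 = 90/300 = 0.30
  a_13 = 68/680 = 0.10, a_23 = 68/680 = 0.10, a_33 = 204/680 = 0.30
I − A =
  [   1.00    -0.25    -0.10]
  [  -0.30     0.75    -0.10]
  [  -0.30    -0.30     0.70]
Cofactors of I−A, C_ij = (−1)^(i+j)·(minor ij) (rows/columns in the sector order above):
  C_11 = (0.75)(0.70) − (-0.10)(-0.30) = 0.4950
  C_12 = −[(-0.30)(0.70) − (-0.10)(-0.30)] = 0.2400
  C_13 = (-0.30)(-0.30) − (0.75)(-0.30) = 0.3150
  C_21 = −[(-0.25)(0.70) − (-0.10)(-0.30)] = 0.2050
  C_22 = (1.00)(0.70) − (-0.10)(-0.30) = 0.6700
  C_23 = −[(1.00)(-0.30) − (-0.25)(-0.30)] = 0.3750
  C_31 = (-0.25)(-0.10) − (-0.10)(0.75) = 0.1000
  C_32 = −[(1.00)(-0.10) − (-0.10)(-0.30)] = 0.1300
  C_33 = (1.00)(0.75) − (-0.25)(-0.30) = 0.6750
det(I−A) = Σ_j (I−A)_1j·C_1j = (1.00)(0.4950) + (-0.25)(0.2400) + (-0.10)(0.3150) = 0.4035
adj(I−A) = Cᵀ =
  [ 0.4950   0.2050   0.1000]
  [ 0.2400   0.6700   0.1300]
  [ 0.3150   0.3750   0.6750]
(I − A)⁻¹ = adj(I−A) / det(I−A) ≈
  [   1.2268     0.5081     0.2478]
  [   0.5948     1.6605     0.3222]
  [   0.7807     0.9294     1.6729]
Δx = (I − A)⁻¹ Δd with Δd having +120 in the Fishing component and 0 elsewhere.
So Δx_1 = L_12 · (+120), where L_12 = adj(I−A)_12 / det(I−A) = 0.2050 / 0.4035.
Δx_1 = 0.2050 × (+120) / 0.4035 = 24.60 / 0.4035 ≈ 60.97.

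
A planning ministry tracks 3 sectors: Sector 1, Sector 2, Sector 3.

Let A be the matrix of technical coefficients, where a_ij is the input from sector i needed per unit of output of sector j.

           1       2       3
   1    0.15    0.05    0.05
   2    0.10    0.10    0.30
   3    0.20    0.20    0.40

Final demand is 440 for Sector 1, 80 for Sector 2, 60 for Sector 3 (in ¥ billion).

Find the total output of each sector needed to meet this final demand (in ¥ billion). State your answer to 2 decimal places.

x_1 = 556.12, x_2 = 276.53, x_3 = 377.55

I − A =
  [   0.85    -0.05    -0.05]
  [  -0.10     0.90    -0.30]
  [  -0.20    -0.20     0.60]
Cofactors of I−A, C_ij = (−1)^(i+j)·(minor ij) (rows/columns in the sector order above):
  C_11 = (0.90)(0.60) − (-0.30)(-0.20) = 0.4800
  C_12 = −[(-0.10)(0.60) − (-0.30)(-0.20)] = 0.1200
  C_13 = (-0.10)(-0.20) − (0.90)(-0.20) = 0.2000
  C_21 = −[(-0.05)(0.60) − (-0.05)(-0.20)] = 0.0400
  C_22 = (0.85)(0.60) − (-0.05)(-0.20) = 0.5000
  C_23 = −[(0.85)(-0.20) − (-0.05)(-0.20)] = 0.1800
  C_31 = (-0.05)(-0.30) − (-0.05)(0.90) = 0.0600
  C_32 = −[(0.85)(-0.30) − (-0.05)(-0.10)] = 0.2600
  C_33 = (0.85)(0.90) − (-0.05)(-0.10) = 0.7600
det(I−A) = Σ_j (I−A)_1j·C_1j = (0.85)(0.4800) + (-0.05)(0.1200) + (-0.05)(0.2000) = 0.3920
adj(I−A) = Cᵀ =
  [ 0.4800   0.0400   0.0600]
  [ 0.1200   0.5000   0.2600]
  [ 0.2000   0.1800   0.7600]
(I − A)⁻¹ = adj(I−A) / det(I−A) ≈
  [   1.2245     0.1020     0.1531]
  [   0.3061     1.2755     0.6633]
  [   0.5102     0.4592     1.9388]
x = (I − A)⁻¹ d = adj(I−A)·d / det(I−A), with det(I−A) = 0.3920:
  x_1 = (0.4800·440 + 0.0400·80 + 0.0600·60) / 0.3920 = 218.00 / 0.3920 ≈ 556.12
  x_2 = (0.1200·440 + 0.5000·80 + 0.2600·60) / 0.3920 = 108.40 / 0.3920 ≈ 276.53
  x_3 = (0.2000·440 + 0.1800·80 + 0.7600·60) / 0.3920 = 148.00 / 0.3920 ≈ 377.55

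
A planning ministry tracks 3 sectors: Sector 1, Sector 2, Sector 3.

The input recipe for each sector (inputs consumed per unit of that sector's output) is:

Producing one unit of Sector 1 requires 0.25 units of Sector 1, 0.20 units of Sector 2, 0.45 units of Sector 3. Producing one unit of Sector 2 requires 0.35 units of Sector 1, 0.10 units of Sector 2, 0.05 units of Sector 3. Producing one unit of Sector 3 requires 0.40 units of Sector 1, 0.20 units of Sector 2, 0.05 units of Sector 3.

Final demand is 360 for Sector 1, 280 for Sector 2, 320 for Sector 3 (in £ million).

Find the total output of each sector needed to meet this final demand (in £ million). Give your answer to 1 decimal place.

x_1 = 1461.8, x_2 = 874.9, x_3 = 1075.3

I − A =
  [   0.75    -0.35    -0.40]
  [  -0.20     0.90    -0.20]
  [  -0.45    -0.05     0.95]
Cofactors of I−A, C_ij = (−1)^(i+j)·(minor ij) (rows/columns in the sector order above):
  C_11 = (0.90)(0.95) − (-0.20)(-0.05) = 0.8450
  C_12 = −[(-0.20)(0.95) − (-0.20)(-0.45)] = 0.2800
  C_13 = (-0.20)(-0.05) − (0.90)(-0.45) = 0.4150
  C_21 = −[(-0.35)(0.95) − (-0.40)(-0.05)] = 0.3525
  C_22 = (0.75)(0.95) − (-0.40)(-0.45) = 0.5325
  C_23 = −[(0.75)(-0.05) − (-0.35)(-0.45)] = 0.1950
  C_31 = (-0.35)(-0.20) − (-0.40)(0.90) = 0.4300
  C_32 = −[(0.75)(-0.20) − (-0.40)(-0.20)] = 0.2300
  C_33 = (0.75)(0.90) − (-0.35)(-0.20) = 0.6050
det(I−A) = Σ_j (I−A)_1j·C_1j = (0.75)(0.8450) + (-0.35)(0.2800) + (-0.40)(0.4150) = 0.36975
adj(I−A) = Cᵀ =
  [ 0.8450   0.3525   0.4300]
  [ 0.2800   0.5325   0.2300]
  [ 0.4150   0.1950   0.6050]
(I − A)⁻¹ = adj(I−A) / det(I−A) ≈
  [   2.2853     0.9533     1.1629]
  [   0.7573     1.4402     0.6220]
  [   1.1224     0.5274     1.6362]
x = (I − A)⁻¹ d = adj(I−A)·d / det(I−A), with det(I−A) = 0.36975:
  x_1 = (0.8450·360 + 0.3525·280 + 0.4300·320) / 0.36975 = 540.50 / 0.36975 ≈ 1461.8
  x_2 = (0.2800·360 + 0.5325·280 + 0.2300·320) / 0.36975 = 323.50 / 0.36975 ≈ 874.9
  x_3 = (0.4150·360 + 0.1950·280 + 0.6050·320) / 0.36975 = 397.60 / 0.36975 ≈ 1075.3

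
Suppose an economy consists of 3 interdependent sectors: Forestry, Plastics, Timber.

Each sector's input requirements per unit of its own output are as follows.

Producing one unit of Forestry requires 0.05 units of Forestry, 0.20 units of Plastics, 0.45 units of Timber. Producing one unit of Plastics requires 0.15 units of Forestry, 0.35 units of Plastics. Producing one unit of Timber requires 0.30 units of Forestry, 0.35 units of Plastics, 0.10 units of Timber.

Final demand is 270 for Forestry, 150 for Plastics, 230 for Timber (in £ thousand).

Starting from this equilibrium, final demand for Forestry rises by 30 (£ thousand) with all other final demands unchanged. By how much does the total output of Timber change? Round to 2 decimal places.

Δx_3 = 21.02

I − A =
  [   0.95    -0.15    -0.30]
  [  -0.20     0.65    -0.35]
  [  -0.45     0.00     0.90]
Cofactors of I−A, C_ij = (−1)^(i+j)·(minor ij) (rows/columns in the sector order above):
  C_11 = (0.65)(0.90) − (-0.35)(0.00) = 0.5850
  C_12 = −[(-0.20)(0.90) − (-0.35)(-0.45)] = 0.3375
  C_13 = (-0.20)(0.00) − (0.65)(-0.45) = 0.2925
  C_21 = −[(-0.15)(0.90) − (-0.30)(0.00)] = 0.1350
  C_22 = (0.95)(0.90) − (-0.30)(-0.45) = 0.7200
  C_23 = −[(0.95)(0.00) − (-0.15)(-0.45)] = 0.0675
  C_31 = (-0.15)(-0.35) − (-0.30)(0.65) = 0.2475
  C_32 = −[(0.95)(-0.35) − (-0.30)(-0.20)] = 0.3925
  C_33 = (0.95)(0.65) − (-0.15)(-0.20) = 0.5875
det(I−A) = Σ_j (I−A)_1j·C_1j = (0.95)(0.5850) + (-0.15)(0.3375) + (-0.30)(0.2925) = 0.417375
adj(I−A) = Cᵀ =
  [ 0.5850   0.1350   0.2475]
  [ 0.3375   0.7200   0.3925]
  [ 0.2925   0.0675   0.5875]
(I − A)⁻¹ = adj(I−A) / det(I−A) ≈
  [   1.4016     0.3235     0.5930]
  [   0.8086     1.7251     0.9404]
  [   0.7008     0.1617     1.4076]
Δx = (I − A)⁻¹ Δd with Δd having +30 in the Forestry component and 0 elsewhere.
So Δx_3 = L_31 · (+30), where L_31 = adj(I−A)_31 / det(I−A) = 0.2925 / 0.417375.
Δx_3 = 0.2925 × (+30) / 0.417375 = 8.775 / 0.417375 ≈ 21.02.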